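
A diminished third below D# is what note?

A third below D lands on the letter B.
A diminished third spans 2 semitones, so D# moves to pitch class 1. On the letter B that is B##.

B##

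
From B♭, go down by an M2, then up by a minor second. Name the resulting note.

A major second down from Bb is Ab (letter A, 2 semitones down).
A minor second up from Ab is Bbb (letter B, 1 semitone up).

Bbb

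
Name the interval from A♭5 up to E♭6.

perfect fifth

The letter names run A→E, a span of 4 letter steps, so the interval is some kind of fifth.
Ab to Eb is 7 semitones. A perfect fifth is 7, so 7 makes it perfect.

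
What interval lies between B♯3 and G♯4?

minor sixth

The letter names run B→G, a span of 5 letter steps, so the interval is some kind of sixth.
B# to G# is 8 semitones. A major sixth is 9, so 8 makes it minor.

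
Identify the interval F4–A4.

Counting letters F–G–A gives a third.
F→A = 4 semitones, exactly the major third.

major third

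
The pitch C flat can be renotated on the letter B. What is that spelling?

B

Cb is pitch class 11. The letter B alone is pitch class 11.
Pitch class 11 on B needs no accidental: B.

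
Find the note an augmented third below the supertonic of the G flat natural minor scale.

The supertonic of Gb natural minor is Ab.
An augmented third (5 semitones) below Ab lands on the letter F, giving Fbb.

Fbb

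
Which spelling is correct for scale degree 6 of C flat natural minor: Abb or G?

Each scale degree takes a distinct letter name. Degree 6 of a scale on C must use the letter A.
Abb and G are enharmonically the same pitch, but only Abb uses the letter A, so it is the correct spelling here.

Abb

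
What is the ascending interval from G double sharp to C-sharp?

The letter names run G→C, a span of 3 letter steps, so the interval is some kind of fourth.
G## to C# is 4 semitones. A perfect fourth is 5, so 4 makes it diminished.

diminished fourth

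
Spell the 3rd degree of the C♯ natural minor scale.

E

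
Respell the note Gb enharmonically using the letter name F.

F#

Gb is pitch class 6. The letter F alone is pitch class 5.
To reach pitch class 6 from F requires an offset of +1 semitone, i.e. sharp: F#.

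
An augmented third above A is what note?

A third above A lands on the letter C.
An augmented third spans 5 semitones, so A moves to pitch class 2. On the letter C that is C##.

C##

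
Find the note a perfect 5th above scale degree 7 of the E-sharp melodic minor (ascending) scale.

Scale degree 7 of E# melodic minor (ascending) is D##.
A perfect fifth (7 semitones) above D## lands on the letter A, giving A##.

A##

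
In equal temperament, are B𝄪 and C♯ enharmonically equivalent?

B## is pitch class 1; C# is pitch class 1.
All spellings map to pitch class 1, so they are enharmonically equivalent.

Yes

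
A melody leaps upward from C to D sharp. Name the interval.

The letter names run C→D, a span of 1 letter step, so the interval is some kind of second.
C to D# is 3 semitones. A major second is 2, so 3 makes it augmented.

augmented second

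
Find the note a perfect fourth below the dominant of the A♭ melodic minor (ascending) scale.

The dominant of Ab melodic minor (ascending) is Eb.
A perfect fourth (5 semitones) below Eb lands on the letter B, giving Bb.

Bb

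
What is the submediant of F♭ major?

The Fb major scale runs Fb Gb Ab Bbb Cb Db Eb.
Degree 6 is Db.

Db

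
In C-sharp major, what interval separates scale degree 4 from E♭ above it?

Scale degree 4 of C# major is F#.
F# up to Eb: letters F→E make it a seventh; 9 semitones makes it diminished.

diminished seventh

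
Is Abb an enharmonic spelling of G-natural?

Abb is pitch class 7; G is pitch class 7.
All spellings map to pitch class 7, so they are enharmonically equivalent.

Yes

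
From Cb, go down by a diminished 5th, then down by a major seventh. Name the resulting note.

Gb

A diminished fifth down from Cb is F (letter F, 6 semitones down).
A major seventh down from F is Gb (letter G, 11 semitones down).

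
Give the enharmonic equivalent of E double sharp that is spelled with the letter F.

E## is pitch class 6. The letter F alone is pitch class 5.
To reach pitch class 6 from F requires an offset of +1 semitone, i.e. sharp: F#.

F#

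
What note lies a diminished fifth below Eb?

A

E down a perfect fifth is A, so the target letter is A.
From Eb, a diminished fifth is 6 semitones down: A.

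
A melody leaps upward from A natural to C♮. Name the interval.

The letter names run A→C, a span of 2 letter steps, so the interval is some kind of third.
A to C is 3 semitones. A major third is 4, so 3 makes it minor.

minor third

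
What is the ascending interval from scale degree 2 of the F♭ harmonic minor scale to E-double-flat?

minor sixth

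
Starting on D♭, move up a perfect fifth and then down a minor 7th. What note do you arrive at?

A perfect fifth up from Db is Ab (letter A, 7 semitones up).
A minor seventh down from Ab is Bb (letter B, 10 semitones down).

Bb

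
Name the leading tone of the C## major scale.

B##

Degree 7 takes the letter 6 steps above C, which is B.
In major, degree 7 sits 11 semitones above the tonic. C## + 11 semitones is pitch class 1, spelled on B as B##.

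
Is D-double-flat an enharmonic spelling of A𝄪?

Dbb is pitch class 0; A## is pitch class 11.
The pitch classes differ (0 vs. 11), so they are not enharmonic equivalents.

No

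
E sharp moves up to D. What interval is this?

Counting letters E–F–G–A–B–C–D gives a seventh.
E#→D = 9 semitones, 2 narrower than the major seventh (11), so diminished.

diminished seventh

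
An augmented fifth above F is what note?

C#

A fifth above F lands on the letter C.
An augmented fifth spans 8 semitones, so F moves to pitch class 1. On the letter C that is C#.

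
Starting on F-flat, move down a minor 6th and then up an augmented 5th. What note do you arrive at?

A minor sixth down from Fb is Ab (letter A, 8 semitones down).
An augmented fifth up from Ab is E (letter E, 8 semitones up).

E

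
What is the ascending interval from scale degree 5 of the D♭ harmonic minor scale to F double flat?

diminished sixth

Scale degree 5 of Db harmonic minor is Ab.
Ab up to Fbb: letters A→F make it a sixth; 7 semitones makes it diminished.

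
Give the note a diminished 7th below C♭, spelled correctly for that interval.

D

C down a major seventh is Db, so the target letter is D.
From Cb, a diminished seventh is 9 semitones down: D.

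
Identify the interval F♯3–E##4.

The letter names run F→E, a span of 6 letter steps, so the interval is some kind of seventh.
F# to E## is 12 semitones. A major seventh is 11, so 12 makes it augmented.

augmented seventh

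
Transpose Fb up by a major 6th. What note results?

Db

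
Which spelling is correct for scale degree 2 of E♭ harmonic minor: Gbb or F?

Each scale degree takes a distinct letter name. Degree 2 of a scale on E must use the letter F.
F and Gbb are enharmonically the same pitch, but only F uses the letter F, so it is the correct spelling here.

F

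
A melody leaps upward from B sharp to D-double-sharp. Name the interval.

major third

Counting letters B–C–D gives a third.
B#→D## = 4 semitones, exactly the major third.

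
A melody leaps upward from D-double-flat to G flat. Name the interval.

Counting letters D–E–F–G gives a fourth.
Dbb→Gb = 6 semitones, 1 wider than the perfect fourth (5), so augmented.

augmented fourth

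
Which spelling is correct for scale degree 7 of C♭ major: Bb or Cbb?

Each scale degree takes a distinct letter name. Degree 7 of a scale on C must use the letter B.
Bb and Cbb are enharmonically the same pitch, but only Bb uses the letter B, so it is the correct spelling here.

Bb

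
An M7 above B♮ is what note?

A#

B up a major seventh is A#, so the target letter is A.
From B, a major seventh is 11 semitones up: A#.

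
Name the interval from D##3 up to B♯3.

minor sixth

Counting letters D–E–F–G–A–B gives a sixth.
D##→B# = 8 semitones, 1 narrower than the major sixth (9), so minor.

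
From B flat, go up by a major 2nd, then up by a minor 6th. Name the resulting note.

Ab

A major second up from Bb is C (letter C, 2 semitones up).
A minor sixth up from C is Ab (letter A, 8 semitones up).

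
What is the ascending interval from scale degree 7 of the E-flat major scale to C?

minor seventh

Scale degree 7 of Eb major is D.
D up to C: letters D→C make it a seventh; 10 semitones makes it minor.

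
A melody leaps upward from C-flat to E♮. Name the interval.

The letter names run C→E, a span of 2 letter steps, so the interval is some kind of third.
Cb to E is 5 semitones. A major third is 4, so 5 makes it augmented.

augmented third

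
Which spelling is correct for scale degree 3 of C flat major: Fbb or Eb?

Eb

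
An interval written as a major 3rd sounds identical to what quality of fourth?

A major third spans 4 semitones.
A fourth spanning 4 semitones is diminished (the perfect fourth is 5).

diminished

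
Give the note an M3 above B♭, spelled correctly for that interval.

D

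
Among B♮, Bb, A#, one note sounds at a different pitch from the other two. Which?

B

In 12-tone equal temperament, enharmonic equivalents share a pitch class. B is pitch class 11; Bb is pitch class 10; A# is pitch class 10.
Bb and A# share pitch class 10, while B is pitch class 11.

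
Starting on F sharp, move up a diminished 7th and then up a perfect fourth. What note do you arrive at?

A diminished seventh up from F# is Eb (letter E, 9 semitones up).
A perfect fourth up from Eb is Ab (letter A, 5 semitones up).

Ab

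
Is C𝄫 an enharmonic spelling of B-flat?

Yes

Cbb is pitch class 10; Bb is pitch class 10.
All spellings map to pitch class 10, so they are enharmonically equivalent.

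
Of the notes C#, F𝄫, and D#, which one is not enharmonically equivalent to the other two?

In 12-tone equal temperament, enharmonic equivalents share a pitch class. C# is pitch class 1; Fbb is pitch class 3; D# is pitch class 3.
Fbb and D# share pitch class 3, while C# is pitch class 1.

C#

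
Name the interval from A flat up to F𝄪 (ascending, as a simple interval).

doubly augmented sixth

The letter names run A→F, a span of 5 letter steps, so the interval is some kind of sixth.
Ab to F## is 11 semitones. A major sixth is 9, so 11 makes it doubly augmented.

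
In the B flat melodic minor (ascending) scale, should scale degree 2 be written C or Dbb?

C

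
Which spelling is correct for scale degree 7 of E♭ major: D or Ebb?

D

Each scale degree takes a distinct letter name. Degree 7 of a scale on E must use the letter D.
D and Ebb are enharmonically the same pitch, but only D uses the letter D, so it is the correct spelling here.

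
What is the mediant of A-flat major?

The Ab major scale runs Ab Bb C Db Eb F G.
Degree 3 is C.

C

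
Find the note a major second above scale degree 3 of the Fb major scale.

Scale degree 3 of Fb major is Ab.
A major second (2 semitones) above Ab lands on the letter B, giving Bb.

Bb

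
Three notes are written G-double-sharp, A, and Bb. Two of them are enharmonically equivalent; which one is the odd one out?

Bb

In 12-tone equal temperament, enharmonic equivalents share a pitch class. G## is pitch class 9; A is pitch class 9; Bb is pitch class 10.
G## and A share pitch class 9, while Bb is pitch class 10.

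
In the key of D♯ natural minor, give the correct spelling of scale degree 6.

B

The D# natural minor scale runs D# E# F# G# A# B C#.
Degree 6 is B.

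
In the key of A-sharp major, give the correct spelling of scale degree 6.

F##

Degree 6 takes the letter 5 steps above A, which is F.
In major, degree 6 sits 9 semitones above the tonic. A# + 9 semitones is pitch class 7, spelled on F as F##.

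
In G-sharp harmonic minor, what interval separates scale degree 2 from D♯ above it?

perfect fourth

Scale degree 2 of G# harmonic minor is A#.
A# up to D#: letters A→D make it a fourth; 5 semitones makes it perfect.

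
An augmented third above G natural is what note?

B#

A third above G lands on the letter B.
An augmented third spans 5 semitones, so G moves to pitch class 0. On the letter B that is B#.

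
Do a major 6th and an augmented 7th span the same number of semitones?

No

A major sixth spans 9 semitones; an augmented seventh spans 12.
The spans differ, so they are not enharmonic equivalents.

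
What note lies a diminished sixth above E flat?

E up a major sixth is C#, so the target letter is C.
From Eb, a diminished sixth is 7 semitones up: Cbb.

Cbb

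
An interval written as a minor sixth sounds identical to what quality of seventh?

A minor sixth spans 8 semitones.
A seventh spanning 8 semitones is doubly diminished (the major seventh is 11).

doubly diminished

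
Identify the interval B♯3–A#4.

minor seventh

Counting letters B–C–D–E–F–G–A gives a seventh.
B#→A# = 10 semitones, 1 narrower than the major seventh (11), so minor.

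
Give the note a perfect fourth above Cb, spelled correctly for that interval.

Fb

C up a perfect fourth is F, so the target letter is F.
From Cb, a perfect fourth is 5 semitones up: Fb.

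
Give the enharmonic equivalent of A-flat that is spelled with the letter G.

G#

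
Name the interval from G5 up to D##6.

doubly augmented fifth

The letter names run G→D, a span of 4 letter steps, so the interval is some kind of fifth.
G to D## is 9 semitones. A perfect fifth is 7, so 9 makes it doubly augmented.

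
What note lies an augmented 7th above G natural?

G up a major seventh is F#, so the target letter is F.
From G, an augmented seventh is 12 semitones up: F##.

F##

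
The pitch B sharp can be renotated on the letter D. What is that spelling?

Dbb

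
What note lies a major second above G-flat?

A second above G lands on the letter A.
A major second spans 2 semitones, so Gb moves to pitch class 8. On the letter A that is Ab.

Ab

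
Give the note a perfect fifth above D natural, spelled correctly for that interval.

A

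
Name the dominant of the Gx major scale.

Degree 5 takes the letter 4 steps above G, which is D.
In major, degree 5 sits 7 semitones above the tonic. G## + 7 semitones is pitch class 4, spelled on D as D##.

D##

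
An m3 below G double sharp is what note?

A third below G lands on the letter E.
A minor third spans 3 semitones, so G## moves to pitch class 6. On the letter E that is E##.

E##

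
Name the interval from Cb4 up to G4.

The letter names run C→G, a span of 4 letter steps, so the interval is some kind of fifth.
Cb to G is 8 semitones. A perfect fifth is 7, so 8 makes it augmented.

augmented fifth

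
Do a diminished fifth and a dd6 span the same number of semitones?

A diminished fifth spans 6 semitones; a doubly diminished sixth spans 6.
They are enharmonically equivalent.

Yes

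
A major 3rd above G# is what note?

B#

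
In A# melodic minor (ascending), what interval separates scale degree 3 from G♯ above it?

Scale degree 3 of A# melodic minor (ascending) is C#.
C# up to G#: letters C→G make it a fifth; 7 semitones makes it perfect.

perfect fifth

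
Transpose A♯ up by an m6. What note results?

A up a major sixth is F#, so the target letter is F.
From A#, a minor sixth is 8 semitones up: F#.

F#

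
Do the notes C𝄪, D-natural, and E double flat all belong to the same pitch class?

Yes

C## is pitch class 2; D is pitch class 2; Ebb is pitch class 2.
All spellings map to pitch class 2, so they are enharmonically equivalent.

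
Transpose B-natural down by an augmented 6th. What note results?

A sixth below B lands on the letter D.
An augmented sixth spans 10 semitones, so B moves to pitch class 1. On the letter D that is Db.

Db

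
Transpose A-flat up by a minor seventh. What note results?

A seventh above A lands on the letter G.
A minor seventh spans 10 semitones, so Ab moves to pitch class 6. On the letter G that is Gb.

Gb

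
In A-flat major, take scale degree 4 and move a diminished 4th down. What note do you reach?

A

Scale degree 4 of Ab major is Db.
A diminished fourth (4 semitones) below Db lands on the letter A, giving A.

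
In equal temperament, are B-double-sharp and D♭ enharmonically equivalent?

Yes

B## = pitch class 1 and Db = pitch class 1 — the same pitch class, so they are enharmonic equivalents.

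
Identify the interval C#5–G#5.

The letter names run C→G, a span of 4 letter steps, so the interval is some kind of fifth.
C# to G# is 7 semitones. A perfect fifth is 7, so 7 makes it perfect.

perfect fifth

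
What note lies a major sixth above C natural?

A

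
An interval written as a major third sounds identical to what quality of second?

doubly augmented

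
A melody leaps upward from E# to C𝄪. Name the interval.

major sixth

The letter names run E→C, a span of 5 letter steps, so the interval is some kind of sixth.
E# to C## is 9 semitones. A major sixth is 9, so 9 makes it major.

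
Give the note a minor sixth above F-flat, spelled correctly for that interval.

Dbb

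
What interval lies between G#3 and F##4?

Counting letters G–A–B–C–D–E–F gives a seventh.
G#→F## = 11 semitones, exactly the major seventh.

major seventh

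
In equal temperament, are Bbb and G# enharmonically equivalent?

No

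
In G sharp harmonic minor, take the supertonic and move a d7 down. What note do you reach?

The supertonic of G# harmonic minor is A#.
A diminished seventh (9 semitones) below A# lands on the letter B, giving B##.

B##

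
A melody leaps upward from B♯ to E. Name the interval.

The letter names run B→E, a span of 3 letter steps, so the interval is some kind of fourth.
B# to E is 4 semitones. A perfect fourth is 5, so 4 makes it diminished.

diminished fourth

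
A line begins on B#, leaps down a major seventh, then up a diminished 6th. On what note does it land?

Ab

A major seventh down from B# is C# (letter C, 11 semitones down).
A diminished sixth up from C# is Ab (letter A, 7 semitones up).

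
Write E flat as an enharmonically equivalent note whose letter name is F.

Plain F sits 2 semitones above Eb, so on the letter F the same pitch needs a double flat: Fbb.

Fbb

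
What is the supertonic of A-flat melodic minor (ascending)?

Bb

Degree 2 takes the letter 1 step above A, which is B.
In melodic minor (ascending), degree 2 sits 2 semitones above the tonic. Ab + 2 semitones is pitch class 10, spelled on B as Bb.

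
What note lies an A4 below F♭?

Cbb

A fourth below F lands on the letter C.
An augmented fourth spans 6 semitones, so Fb moves to pitch class 10. On the letter C that is Cbb.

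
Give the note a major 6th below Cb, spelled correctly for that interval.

C down a major sixth is Eb, so the target letter is E.
From Cb, a major sixth is 9 semitones down: Ebb.

Ebb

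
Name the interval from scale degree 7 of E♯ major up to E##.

major second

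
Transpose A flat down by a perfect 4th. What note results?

Eb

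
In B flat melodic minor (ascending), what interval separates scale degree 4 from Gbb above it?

diminished third

Scale degree 4 of Bb melodic minor (ascending) is Eb.
Eb up to Gbb: letters E→G make it a third; 2 semitones makes it diminished.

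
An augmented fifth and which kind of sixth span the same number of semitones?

minor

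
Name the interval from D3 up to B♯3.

Counting letters D–E–F–G–A–B gives a sixth.
D→B# = 10 semitones, 1 wider than the major sixth (9), so augmented.

augmented sixth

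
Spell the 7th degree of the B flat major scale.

A

The Bb major scale runs Bb C D Eb F G A.
Degree 7 is A.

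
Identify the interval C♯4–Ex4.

augmented third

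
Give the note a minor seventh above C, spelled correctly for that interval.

C up a major seventh is B, so the target letter is B.
From C, a minor seventh is 10 semitones up: Bb.

Bb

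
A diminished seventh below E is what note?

E down a major seventh is F, so the target letter is F.
From E, a diminished seventh is 9 semitones down: F##.

F##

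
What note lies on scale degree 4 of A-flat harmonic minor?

The Ab harmonic minor scale runs Ab Bb Cb Db Eb Fb G.
Degree 4 is Db.

Db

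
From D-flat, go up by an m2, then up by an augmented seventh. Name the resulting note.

D

A minor second up from Db is Ebb (letter E, 1 semitone up).
An augmented seventh up from Ebb is D (letter D, 12 semitones up).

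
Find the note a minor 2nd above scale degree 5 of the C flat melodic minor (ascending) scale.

Scale degree 5 of Cb melodic minor (ascending) is Gb.
A minor second (1 semitone) above Gb lands on the letter A, giving Abb.

Abb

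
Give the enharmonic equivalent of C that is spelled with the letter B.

C is pitch class 0. The letter B alone is pitch class 11.
To reach pitch class 0 from B requires an offset of +1 semitone, i.e. sharp: B#.

B#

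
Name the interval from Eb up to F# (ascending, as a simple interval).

Counting letters E–F gives a second.
Eb→F# = 3 semitones, 1 wider than the major second (2), so augmented.

augmented second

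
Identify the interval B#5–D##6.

The letter names run B→D, a span of 2 letter steps, so the interval is some kind of third.
B# to D## is 4 semitones. A major third is 4, so 4 makes it major.

major third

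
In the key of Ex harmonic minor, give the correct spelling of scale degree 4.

Degree 4 takes the letter 3 steps above E, which is A.
In harmonic minor, degree 4 sits 5 semitones above the tonic. E## + 5 semitones is pitch class 11, spelled on A as A##.

A##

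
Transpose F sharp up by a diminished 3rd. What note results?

A third above F lands on the letter A.
A diminished third spans 2 semitones, so F# moves to pitch class 8. On the letter A that is Ab.

Ab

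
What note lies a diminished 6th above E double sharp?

E up a major sixth is C#, so the target letter is C.
From E##, a diminished sixth is 7 semitones up: C#.

C#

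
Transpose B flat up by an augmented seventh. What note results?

A#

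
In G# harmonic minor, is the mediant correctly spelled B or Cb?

Each scale degree takes a distinct letter name. Degree 3 of a scale on G must use the letter B.
B and Cb are enharmonically the same pitch, but only B uses the letter B, so it is the correct spelling here.

B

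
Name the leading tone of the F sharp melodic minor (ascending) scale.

E#

The F# melodic minor (ascending) scale runs F# G# A B C# D# E#.
Degree 7 is E#.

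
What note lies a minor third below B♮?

G#

B down a major third is G, so the target letter is G.
From B, a minor third is 3 semitones down: G#.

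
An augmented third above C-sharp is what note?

A third above C lands on the letter E.
An augmented third spans 5 semitones, so C# moves to pitch class 6. On the letter E that is E##.

E##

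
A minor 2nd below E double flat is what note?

A second below E lands on the letter D.
A minor second spans 1 semitone, so Ebb moves to pitch class 1. On the letter D that is Db.

Db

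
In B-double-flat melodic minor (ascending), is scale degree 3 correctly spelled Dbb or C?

Dbb

Each scale degree takes a distinct letter name. Degree 3 of a scale on B must use the letter D.
Dbb and C are enharmonically the same pitch, but only Dbb uses the letter D, so it is the correct spelling here.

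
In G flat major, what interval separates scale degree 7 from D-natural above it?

major sixth

Scale degree 7 of Gb major is F.
F up to D: letters F→D make it a sixth; 9 semitones makes it major.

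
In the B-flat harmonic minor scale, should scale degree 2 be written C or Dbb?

Each scale degree takes a distinct letter name. Degree 2 of a scale on B must use the letter C.
C and Dbb are enharmonically the same pitch, but only C uses the letter C, so it is the correct spelling here.

C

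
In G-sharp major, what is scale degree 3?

Degree 3 takes the letter 2 steps above G, which is B.
In major, degree 3 sits 4 semitones above the tonic. G# + 4 semitones is pitch class 0, spelled on B as B#.

B#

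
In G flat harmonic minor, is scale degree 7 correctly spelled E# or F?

Each scale degree takes a distinct letter name. Degree 7 of a scale on G must use the letter F.
F and E# are enharmonically the same pitch, but only F uses the letter F, so it is the correct spelling here.

F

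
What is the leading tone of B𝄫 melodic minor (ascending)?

Ab

Degree 7 takes the letter 6 steps above B, which is A.
In melodic minor (ascending), degree 7 sits 11 semitones above the tonic. Bbb + 11 semitones is pitch class 8, spelled on A as Ab.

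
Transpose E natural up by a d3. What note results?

E up a major third is G#, so the target letter is G.
From E, a diminished third is 2 semitones up: Gb.

Gb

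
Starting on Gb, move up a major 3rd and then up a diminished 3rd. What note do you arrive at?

Dbb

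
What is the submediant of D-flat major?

The Db major scale runs Db Eb F Gb Ab Bb C.
Degree 6 is Bb.

Bb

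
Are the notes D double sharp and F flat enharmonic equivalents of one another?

D## = pitch class 4 and Fb = pitch class 4 — the same pitch class, so they are enharmonic equivalents.

Yes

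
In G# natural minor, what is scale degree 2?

A#

The G# natural minor scale runs G# A# B C# D# E F#.
Degree 2 is A#.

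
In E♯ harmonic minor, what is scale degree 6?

C#

The E# harmonic minor scale runs E# F## G# A# B# C# D##.
Degree 6 is C#.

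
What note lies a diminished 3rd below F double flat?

A third below F lands on the letter D.
A diminished third spans 2 semitones, so Fbb moves to pitch class 1. On the letter D that is Db.

Db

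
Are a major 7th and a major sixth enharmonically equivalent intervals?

A major seventh spans 11 semitones; a major sixth spans 9.
The spans differ, so they are not enharmonic equivalents.

No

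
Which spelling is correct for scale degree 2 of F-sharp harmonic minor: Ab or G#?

Each scale degree takes a distinct letter name. Degree 2 of a scale on F must use the letter G.
G# and Ab are enharmonically the same pitch, but only G# uses the letter G, so it is the correct spelling here.

G#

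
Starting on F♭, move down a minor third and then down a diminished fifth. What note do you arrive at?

A minor third down from Fb is Db (letter D, 3 semitones down).
A diminished fifth down from Db is G (letter G, 6 semitones down).

G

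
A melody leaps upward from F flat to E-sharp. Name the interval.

Counting letters F–G–A–B–C–D–E gives a seventh.
Fb→E# = 13 semitones, 2 wider than the major seventh (11), so doubly augmented.

doubly augmented seventh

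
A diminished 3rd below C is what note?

A#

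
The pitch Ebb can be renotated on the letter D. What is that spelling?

D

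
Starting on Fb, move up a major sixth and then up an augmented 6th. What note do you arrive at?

B

A major sixth up from Fb is Db (letter D, 9 semitones up).
An augmented sixth up from Db is B (letter B, 10 semitones up).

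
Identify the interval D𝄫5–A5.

The letter names run D→A, a span of 4 letter steps, so the interval is some kind of fifth.
Dbb to A is 9 semitones. A perfect fifth is 7, so 9 makes it doubly augmented.

doubly augmented fifth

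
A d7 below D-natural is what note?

E#

A seventh below D lands on the letter E.
A diminished seventh spans 9 semitones, so D moves to pitch class 5. On the letter E that is E#.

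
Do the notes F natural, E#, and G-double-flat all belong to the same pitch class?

Yes

F is pitch class 5; E# is pitch class 5; Gbb is pitch class 5.
All spellings map to pitch class 5, so they are enharmonically equivalent.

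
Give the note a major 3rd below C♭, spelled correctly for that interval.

Abb

A third below C lands on the letter A.
A major third spans 4 semitones, so Cb moves to pitch class 7. On the letter A that is Abb.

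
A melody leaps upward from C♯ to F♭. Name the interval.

The letter names run C→F, a span of 3 letter steps, so the interval is some kind of fourth.
C# to Fb is 3 semitones. A perfect fourth is 5, so 3 makes it doubly diminished.

doubly diminished fourth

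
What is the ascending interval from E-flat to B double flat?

The letter names run E→B, a span of 4 letter steps, so the interval is some kind of fifth.
Eb to Bbb is 6 semitones. A perfect fifth is 7, so 6 makes it diminished.

diminished fifth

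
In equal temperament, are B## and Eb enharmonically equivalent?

Two spellings are enharmonically equivalent only if they share a pitch class.
Here B## → 1, Eb → 3; 1 ≠ 3, so they are not.

No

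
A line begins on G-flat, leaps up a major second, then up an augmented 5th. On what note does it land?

A major second up from Gb is Ab (letter A, 2 semitones up).
An augmented fifth up from Ab is E (letter E, 8 semitones up).

E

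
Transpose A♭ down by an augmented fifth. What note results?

A down a perfect fifth is D, so the target letter is D.
From Ab, an augmented fifth is 8 semitones down: Dbb.

Dbb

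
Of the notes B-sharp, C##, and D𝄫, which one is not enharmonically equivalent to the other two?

C##

In 12-tone equal temperament, enharmonic equivalents share a pitch class. B# is pitch class 0; C## is pitch class 2; Dbb is pitch class 0.
B# and Dbb share pitch class 0, while C## is pitch class 2.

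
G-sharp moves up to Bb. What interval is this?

diminished third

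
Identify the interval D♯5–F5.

diminished third

Counting letters D–E–F gives a third.
D#→F = 2 semitones, 2 narrower than the major third (4), so diminished.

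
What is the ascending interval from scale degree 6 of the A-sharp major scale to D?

diminished sixth

Scale degree 6 of A# major is F##.
F## up to D: letters F→D make it a sixth; 7 semitones makes it diminished.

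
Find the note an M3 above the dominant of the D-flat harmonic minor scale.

The dominant of Db harmonic minor is Ab.
A major third (4 semitones) above Ab lands on the letter C, giving C.

C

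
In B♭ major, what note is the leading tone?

A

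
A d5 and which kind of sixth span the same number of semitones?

doubly diminished

A diminished fifth spans 6 semitones.
A sixth spanning 6 semitones is doubly diminished (the major sixth is 9).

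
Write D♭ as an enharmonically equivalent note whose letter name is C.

Plain C sits 1 semitone below Db, so on the letter C the same pitch needs a sharp: C#.

C#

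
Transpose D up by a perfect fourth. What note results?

D up a perfect fourth is G, so the target letter is G.
From D, a perfect fourth is 5 semitones up: G.

G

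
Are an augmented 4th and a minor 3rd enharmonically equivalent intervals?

An augmented fourth spans 6 semitones; a minor third spans 3.
The spans differ, so they are not enharmonic equivalents.

No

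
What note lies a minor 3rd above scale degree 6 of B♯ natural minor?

Scale degree 6 of B# natural minor is G#.
A minor third (3 semitones) above G# lands on the letter B, giving B.

B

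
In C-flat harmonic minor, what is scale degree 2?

Degree 2 takes the letter 1 step above C, which is D.
In harmonic minor, degree 2 sits 2 semitones above the tonic. Cb + 2 semitones is pitch class 1, spelled on D as Db.

Db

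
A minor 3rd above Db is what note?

Fb

D up a major third is F#, so the target letter is F.
From Db, a minor third is 3 semitones up: Fb.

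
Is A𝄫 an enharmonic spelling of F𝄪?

Yes

Abb = pitch class 7 and F## = pitch class 7 — the same pitch class, so they are enharmonic equivalents.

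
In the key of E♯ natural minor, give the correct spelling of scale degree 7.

D#

Degree 7 takes the letter 6 steps above E, which is D.
In natural minor, degree 7 sits 10 semitones above the tonic. E# + 10 semitones is pitch class 3, spelled on D as D#.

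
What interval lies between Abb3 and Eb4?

augmented fifth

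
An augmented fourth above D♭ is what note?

G

A fourth above D lands on the letter G.
An augmented fourth spans 6 semitones, so Db moves to pitch class 7. On the letter G that is G.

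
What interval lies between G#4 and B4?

Counting letters G–A–B gives a third.
G#→B = 3 semitones, 1 narrower than the major third (4), so minor.

minor third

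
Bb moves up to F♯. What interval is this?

augmented fifth

The letter names run B→F, a span of 4 letter steps, so the interval is some kind of fifth.
Bb to F# is 8 semitones. A perfect fifth is 7, so 8 makes it augmented.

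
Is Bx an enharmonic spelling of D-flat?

Yes

B## = pitch class 1 and Db = pitch class 1 — the same pitch class, so they are enharmonic equivalents.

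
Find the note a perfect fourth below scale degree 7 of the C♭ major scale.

F

Scale degree 7 of Cb major is Bb.
A perfect fourth (5 semitones) below Bb lands on the letter F, giving F.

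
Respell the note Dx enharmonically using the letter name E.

D## is pitch class 4. The letter E alone is pitch class 4.
Pitch class 4 on E needs no accidental: E.

E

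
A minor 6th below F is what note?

A

A sixth below F lands on the letter A.
A minor sixth spans 8 semitones, so F moves to pitch class 9. On the letter A that is A.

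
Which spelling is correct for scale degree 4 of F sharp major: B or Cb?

B

Each scale degree takes a distinct letter name. Degree 4 of a scale on F must use the letter B.
B and Cb are enharmonically the same pitch, but only B uses the letter B, so it is the correct spelling here.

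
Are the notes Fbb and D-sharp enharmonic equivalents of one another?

Fbb = pitch class 3 and D# = pitch class 3 — the same pitch class, so they are enharmonic equivalents.

Yes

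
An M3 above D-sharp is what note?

D up a major third is F#, so the target letter is F.
From D#, a major third is 4 semitones up: F##.

F##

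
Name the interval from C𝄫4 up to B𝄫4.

Counting letters C–D–E–F–G–A–B gives a seventh.
Cbb→Bbb = 11 semitones, exactly the major seventh.

major seventh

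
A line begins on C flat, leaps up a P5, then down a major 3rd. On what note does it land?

A perfect fifth up from Cb is Gb (letter G, 7 semitones up).
A major third down from Gb is Ebb (letter E, 4 semitones down).

Ebb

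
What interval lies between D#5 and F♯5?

Counting letters D–E–F gives a third.
D#→F# = 3 semitones, 1 narrower than the major third (4), so minor.

minor third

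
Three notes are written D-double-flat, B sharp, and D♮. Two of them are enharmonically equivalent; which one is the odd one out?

D

In 12-tone equal temperament, enharmonic equivalents share a pitch class. Dbb is pitch class 0; B# is pitch class 0; D is pitch class 2.
Dbb and B# share pitch class 0, while D is pitch class 2.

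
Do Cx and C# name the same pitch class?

C## is pitch class 2; C# is pitch class 1.
The pitch classes differ (2 vs. 1), so they are not enharmonic equivalents.

No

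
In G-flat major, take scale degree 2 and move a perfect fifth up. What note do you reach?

Eb

Scale degree 2 of Gb major is Ab.
A perfect fifth (7 semitones) above Ab lands on the letter E, giving Eb.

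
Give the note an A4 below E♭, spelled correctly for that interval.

Bbb

A fourth below E lands on the letter B.
An augmented fourth spans 6 semitones, so Eb moves to pitch class 9. On the letter B that is Bbb.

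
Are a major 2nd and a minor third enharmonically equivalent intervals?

No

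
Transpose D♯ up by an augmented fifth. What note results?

A##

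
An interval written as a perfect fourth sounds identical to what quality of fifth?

A perfect fourth spans 5 semitones.
A fifth spanning 5 semitones is doubly diminished (the perfect fifth is 7).

doubly diminished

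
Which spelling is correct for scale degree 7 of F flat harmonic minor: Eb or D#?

Eb

Each scale degree takes a distinct letter name. Degree 7 of a scale on F must use the letter E.
Eb and D# are enharmonically the same pitch, but only Eb uses the letter E, so it is the correct spelling here.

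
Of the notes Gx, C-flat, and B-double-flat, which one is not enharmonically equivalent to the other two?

Cb

In 12-tone equal temperament, enharmonic equivalents share a pitch class. G## is pitch class 9; Cb is pitch class 11; Bbb is pitch class 9.
G## and Bbb share pitch class 9, while Cb is pitch class 11.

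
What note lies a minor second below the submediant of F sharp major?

The submediant of F# major is D#.
A minor second (1 semitone) below D# lands on the letter C, giving C##.

C##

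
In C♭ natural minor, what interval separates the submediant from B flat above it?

The submediant of Cb natural minor is Abb.
Abb up to Bb: letters A→B make it a second; 3 semitones makes it augmented.

augmented second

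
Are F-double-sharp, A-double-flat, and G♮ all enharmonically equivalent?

Yes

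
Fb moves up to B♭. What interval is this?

augmented fourth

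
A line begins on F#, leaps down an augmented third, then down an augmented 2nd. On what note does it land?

An augmented third down from F# is Db (letter D, 5 semitones down).
An augmented second down from Db is Cbb (letter C, 3 semitones down).

Cbb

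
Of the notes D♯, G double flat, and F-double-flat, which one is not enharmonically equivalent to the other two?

Gbb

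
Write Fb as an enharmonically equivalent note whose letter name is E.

Plain E sits at the same pitch as Fb, so on the letter E the same pitch needs a natural: E.

E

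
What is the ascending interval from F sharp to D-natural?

minor sixth

Counting letters F–G–A–B–C–D gives a sixth.
F#→D = 8 semitones, 1 narrower than the major sixth (9), so minor.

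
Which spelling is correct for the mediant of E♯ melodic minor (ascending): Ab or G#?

G#

Each scale degree takes a distinct letter name. Degree 3 of a scale on E must use the letter G.
G# and Ab are enharmonically the same pitch, but only G# uses the letter G, so it is the correct spelling here.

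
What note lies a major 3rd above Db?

F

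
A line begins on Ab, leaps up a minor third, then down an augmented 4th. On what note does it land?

Gbb

A minor third up from Ab is Cb (letter C, 3 semitones up).
An augmented fourth down from Cb is Gbb (letter G, 6 semitones down).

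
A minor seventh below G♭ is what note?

Ab

G down a major seventh is Ab, so the target letter is A.
From Gb, a minor seventh is 10 semitones down: Ab.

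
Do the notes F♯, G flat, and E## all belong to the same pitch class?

F# is pitch class 6; Gb is pitch class 6; E## is pitch class 6.
All spellings map to pitch class 6, so they are enharmonically equivalent.

Yes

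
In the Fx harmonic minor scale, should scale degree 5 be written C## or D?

C##

Each scale degree takes a distinct letter name. Degree 5 of a scale on F must use the letter C.
C## and D are enharmonically the same pitch, but only C## uses the letter C, so it is the correct spelling here.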